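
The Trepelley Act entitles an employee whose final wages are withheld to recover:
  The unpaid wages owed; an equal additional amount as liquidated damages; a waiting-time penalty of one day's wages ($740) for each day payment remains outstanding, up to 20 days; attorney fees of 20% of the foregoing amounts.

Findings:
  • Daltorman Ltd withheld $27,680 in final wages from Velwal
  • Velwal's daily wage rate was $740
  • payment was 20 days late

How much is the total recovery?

$84,192

Liquidated damages (equal amount): $27,680
Penalty days: min(20, 20) = 20
Waiting-time penalty: 20 × $740 = $14,800
Subtotal: $27,680 + $27,680 + $14,800 = $70,160
Attorney fees: 20% of $70,160 = $14,032
Total award: $70,160 + $14,032 = $84,192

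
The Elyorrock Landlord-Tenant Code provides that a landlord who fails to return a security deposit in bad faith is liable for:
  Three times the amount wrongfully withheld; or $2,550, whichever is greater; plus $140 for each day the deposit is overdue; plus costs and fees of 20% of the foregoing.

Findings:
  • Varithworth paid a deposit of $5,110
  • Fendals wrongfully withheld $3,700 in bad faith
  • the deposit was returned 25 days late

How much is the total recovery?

Trebled: 3 × $3,700 = $11,100
Minimum $2,550: $11,100 meets the minimum, no increase.
Late-return penalty: 25 × $140 = $3,500
Damages plus late penalty: $11,100 + $3,500 = $14,600
Costs and fees: 20% of $14,600 = $2,920
Total recovery: $14,600 + $2,920 = $17,520

Recovery: $17,520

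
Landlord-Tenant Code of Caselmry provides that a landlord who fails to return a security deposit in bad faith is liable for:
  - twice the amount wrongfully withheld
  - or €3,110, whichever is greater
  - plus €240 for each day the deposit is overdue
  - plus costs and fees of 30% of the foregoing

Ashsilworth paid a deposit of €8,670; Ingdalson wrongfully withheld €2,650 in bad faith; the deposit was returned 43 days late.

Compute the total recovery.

€20,306

Doubled: 2 × €2,650 = €5,300
Minimum €3,110: €5,300 meets the minimum, no increase.
Late-return penalty: 43 × €240 = €10,320
Damages plus late penalty: €5,300 + €10,320 = €15,620
Costs and fees: 30% of €15,620 = €4,686
Total recovery: €15,620 + €4,686 = €20,306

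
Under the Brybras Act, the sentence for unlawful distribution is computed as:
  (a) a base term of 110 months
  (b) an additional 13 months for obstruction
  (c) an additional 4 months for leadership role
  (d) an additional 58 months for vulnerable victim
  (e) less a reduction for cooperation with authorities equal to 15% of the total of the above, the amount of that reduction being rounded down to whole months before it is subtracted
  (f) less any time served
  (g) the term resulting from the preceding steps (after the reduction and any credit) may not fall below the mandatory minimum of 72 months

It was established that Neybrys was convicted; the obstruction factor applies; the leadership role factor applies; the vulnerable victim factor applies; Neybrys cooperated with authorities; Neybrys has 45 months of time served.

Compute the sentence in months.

Obstruction enhancement: +13 months
Leadership role enhancement: +4 months
Vulnerable victim enhancement: +58 months
Adjusted term: 110 months + 13 months + 4 months + 58 months = 185 months
Cooperation with authorities reduction: 15% of 185 months = 27 months (rounded down)
After reduction: 185 − 27 = 158 months
Less time served: 158 months − 45 months = 113 months
Minimum 72 months: 113 months meets the minimum, no increase.

113 months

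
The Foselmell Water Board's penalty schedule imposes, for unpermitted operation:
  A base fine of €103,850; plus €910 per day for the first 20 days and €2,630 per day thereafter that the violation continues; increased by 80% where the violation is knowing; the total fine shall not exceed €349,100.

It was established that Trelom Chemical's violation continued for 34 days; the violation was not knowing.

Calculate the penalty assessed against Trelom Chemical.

First 20 days: 20 × €910 = €18,200
Remaining days: (34 − 20) × €2,630 = €36,820
Per-day component: €18,200 + €36,820 = €55,020
Base plus per-day: €103,850 + €55,020 = €158,870
The violation was not knowing: no 80% increase.
Cap at €349,100: €158,870 is within the cap, no reduction.

€158,870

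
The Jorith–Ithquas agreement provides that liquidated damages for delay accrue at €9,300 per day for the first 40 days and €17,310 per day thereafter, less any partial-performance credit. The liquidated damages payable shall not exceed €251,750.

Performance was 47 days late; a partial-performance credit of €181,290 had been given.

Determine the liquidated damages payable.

€251,750

First 40 days: 40 × €9,300 = €372,000
Remaining days: (47 − 40) × €17,310 = €121,170
Accrued per-day damages: €372,000 + €121,170 = €493,170
Less partial-performance credit: €493,170 − €181,290 = €311,880
Cap at €251,750: €311,880 exceeds the cap → €251,750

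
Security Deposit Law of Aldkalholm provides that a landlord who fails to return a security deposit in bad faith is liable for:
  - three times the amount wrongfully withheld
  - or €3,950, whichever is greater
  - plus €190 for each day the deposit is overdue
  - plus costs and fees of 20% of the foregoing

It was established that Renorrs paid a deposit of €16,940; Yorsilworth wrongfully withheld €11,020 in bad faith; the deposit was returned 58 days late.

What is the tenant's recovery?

€52,896

Trebled: 3 × €11,020 = €33,060
Minimum €3,950: €33,060 meets the minimum, no increase.
Late-return penalty: 58 × €190 = €11,020
Damages plus late penalty: €33,060 + €11,020 = €44,080
Costs and fees: 20% of €44,080 = €8,816
Total recovery: €44,080 + €8,816 = €52,896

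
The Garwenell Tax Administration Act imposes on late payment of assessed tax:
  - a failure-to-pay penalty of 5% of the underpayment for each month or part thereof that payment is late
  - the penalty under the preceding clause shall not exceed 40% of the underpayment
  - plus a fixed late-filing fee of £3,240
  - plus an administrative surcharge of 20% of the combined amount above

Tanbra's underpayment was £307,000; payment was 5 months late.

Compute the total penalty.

£95,988

Accrued rate: 5% × 5 = 25%, capped at 40% → 25%
Failure-to-pay penalty: 25% of £307,000 = £76,750
Penalty before surcharge: £76,750 + £3,240 = £79,990
Administrative surcharge: 20% of £79,990 = £15,998
Total penalty: £79,990 + £15,998 = £95,988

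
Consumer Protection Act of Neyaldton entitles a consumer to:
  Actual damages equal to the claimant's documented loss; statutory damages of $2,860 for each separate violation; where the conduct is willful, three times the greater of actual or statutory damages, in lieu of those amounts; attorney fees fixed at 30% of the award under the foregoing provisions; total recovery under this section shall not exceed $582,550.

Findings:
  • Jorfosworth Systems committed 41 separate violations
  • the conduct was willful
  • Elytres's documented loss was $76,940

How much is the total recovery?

$457,314

Statutory damages: 41 × $2,860 = $117,260
Greater of actual damages ($76,940) or statutory damages ($117,260): $117,260
Trebled: 3 × $117,260 = $351,780
Attorney fees: 30% of $351,780 = $105,534
Total before cap: $351,780 + $105,534 = $457,314
Cap at $582,550: $457,314 is within the cap, no reduction.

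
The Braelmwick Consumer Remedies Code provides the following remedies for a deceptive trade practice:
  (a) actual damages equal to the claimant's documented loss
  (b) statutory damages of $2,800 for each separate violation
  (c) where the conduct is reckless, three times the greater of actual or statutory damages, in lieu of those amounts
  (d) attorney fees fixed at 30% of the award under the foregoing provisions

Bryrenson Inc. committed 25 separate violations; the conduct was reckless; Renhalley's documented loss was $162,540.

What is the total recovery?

$633,906

Statutory damages: 25 × $2,800 = $70,000
Greater of actual damages ($162,540) or statutory damages ($70,000): $162,540
Trebled: 3 × $162,540 = $487,620
Attorney fees: 30% of $487,620 = $146,286
Total recovery: $487,620 + $146,286 = $633,906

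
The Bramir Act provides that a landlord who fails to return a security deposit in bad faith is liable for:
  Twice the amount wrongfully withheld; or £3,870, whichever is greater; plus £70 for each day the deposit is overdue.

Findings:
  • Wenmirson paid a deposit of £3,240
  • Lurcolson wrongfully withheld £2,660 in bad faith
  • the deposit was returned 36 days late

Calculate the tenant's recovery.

Doubled: 2 × £2,660 = £5,320
Minimum £3,870: £5,320 meets the minimum, no increase.
Late-return penalty: 36 × £70 = £2,520
Damages plus late penalty: £5,320 + £2,520 = £7,840

£7,840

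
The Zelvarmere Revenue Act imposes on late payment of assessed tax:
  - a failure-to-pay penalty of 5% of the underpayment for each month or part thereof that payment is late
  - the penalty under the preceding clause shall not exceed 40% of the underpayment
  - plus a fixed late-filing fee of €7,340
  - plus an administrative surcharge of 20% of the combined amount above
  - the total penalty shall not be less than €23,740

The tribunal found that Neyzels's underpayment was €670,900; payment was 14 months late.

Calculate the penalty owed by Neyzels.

Accrued rate: 5% × 14 = 70%, capped at 40% → 40%
Failure-to-pay penalty: 40% of €670,900 = €268,360
Penalty before surcharge: €268,360 + €7,340 = €275,700
Administrative surcharge: 20% of €275,700 = €55,140
Total penalty: €275,700 + €55,140 = €330,840
Minimum €23,740: €330,840 meets the minimum, no increase.

Penalty: €330,840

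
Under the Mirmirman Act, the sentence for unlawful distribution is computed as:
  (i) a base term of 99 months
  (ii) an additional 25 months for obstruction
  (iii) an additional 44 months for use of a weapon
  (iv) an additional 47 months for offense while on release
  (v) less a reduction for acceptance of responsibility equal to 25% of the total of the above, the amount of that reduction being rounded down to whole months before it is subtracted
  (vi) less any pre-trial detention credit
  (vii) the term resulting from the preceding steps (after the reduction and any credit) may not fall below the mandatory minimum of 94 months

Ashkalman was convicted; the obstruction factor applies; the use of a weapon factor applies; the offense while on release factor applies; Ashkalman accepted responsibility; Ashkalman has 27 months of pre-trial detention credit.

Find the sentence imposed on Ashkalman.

135 months

Obstruction enhancement: +25 months
Use of a weapon enhancement: +44 months
Offense while on release enhancement: +47 months
Adjusted term: 99 months + 25 months + 44 months + 47 months = 215 months
Acceptance of responsibility reduction: 25% of 215 months = 53 months (rounded down)
After reduction: 215 − 53 = 162 months
Less pre-trial detention credit: 162 months − 27 months = 135 months
Minimum 94 months: 135 months meets the minimum, no increase.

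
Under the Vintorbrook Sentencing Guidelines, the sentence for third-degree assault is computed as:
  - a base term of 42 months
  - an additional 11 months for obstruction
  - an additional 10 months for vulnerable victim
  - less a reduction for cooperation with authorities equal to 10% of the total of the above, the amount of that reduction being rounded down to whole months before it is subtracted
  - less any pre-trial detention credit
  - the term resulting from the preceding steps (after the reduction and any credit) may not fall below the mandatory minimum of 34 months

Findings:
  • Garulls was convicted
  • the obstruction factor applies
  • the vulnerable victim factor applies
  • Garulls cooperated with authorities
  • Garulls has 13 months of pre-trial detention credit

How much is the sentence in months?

44 months

Obstruction enhancement: +11 months
Vulnerable victim enhancement: +10 months
Adjusted term: 42 months + 11 months + 10 months = 63 months
Cooperation with authorities reduction: 10% of 63 months = 6 months (rounded down)
After reduction: 63 − 6 = 57 months
Less pre-trial detention credit: 57 months − 13 months = 44 months
Minimum 34 months: 44 months meets the minimum, no increase.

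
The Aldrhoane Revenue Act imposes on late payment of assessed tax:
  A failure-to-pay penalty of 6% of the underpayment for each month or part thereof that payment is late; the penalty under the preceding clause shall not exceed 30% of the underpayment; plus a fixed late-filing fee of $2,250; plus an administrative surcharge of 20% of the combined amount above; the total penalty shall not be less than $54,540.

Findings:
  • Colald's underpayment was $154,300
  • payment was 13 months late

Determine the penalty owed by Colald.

$58,248

Accrued rate: 6% × 13 = 78%, capped at 30% → 30%
Failure-to-pay penalty: 30% of $154,300 = $46,290
Penalty before surcharge: $46,290 + $2,250 = $48,540
Administrative surcharge: 20% of $48,540 = $9,708
Total penalty: $48,540 + $9,708 = $58,248
Minimum $54,540: $58,248 meets the minimum, no increase.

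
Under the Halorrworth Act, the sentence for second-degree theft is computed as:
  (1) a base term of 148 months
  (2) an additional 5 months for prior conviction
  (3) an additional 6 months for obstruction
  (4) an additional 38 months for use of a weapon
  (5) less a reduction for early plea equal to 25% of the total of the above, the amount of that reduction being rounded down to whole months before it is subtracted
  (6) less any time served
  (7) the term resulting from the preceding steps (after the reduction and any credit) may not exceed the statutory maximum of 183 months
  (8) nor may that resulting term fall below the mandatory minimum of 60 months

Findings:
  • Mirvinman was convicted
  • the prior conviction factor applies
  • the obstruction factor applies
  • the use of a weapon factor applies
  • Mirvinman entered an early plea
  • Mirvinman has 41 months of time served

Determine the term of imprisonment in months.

Prior conviction enhancement: +5 months
Obstruction enhancement: +6 months
Use of a weapon enhancement: +38 months
Adjusted term: 148 months + 5 months + 6 months + 38 months = 197 months
Early plea reduction: 25% of 197 months = 49 months (rounded down)
After reduction: 197 − 49 = 148 months
Less time served: 148 months − 41 months = 107 months
Cap at 183 months: 107 months is within the cap, no reduction.
Minimum 60 months: 107 months meets the minimum, no increase.

107 months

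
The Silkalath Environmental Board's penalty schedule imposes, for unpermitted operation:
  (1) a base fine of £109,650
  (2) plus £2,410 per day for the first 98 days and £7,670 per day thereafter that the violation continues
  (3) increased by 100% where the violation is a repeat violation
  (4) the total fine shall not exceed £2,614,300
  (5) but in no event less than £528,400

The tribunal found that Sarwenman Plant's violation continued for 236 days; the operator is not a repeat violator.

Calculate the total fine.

First 98 days: 98 × £2,410 = £236,180
Remaining days: (236 − 98) × £7,670 = £1,058,460
Per-day component: £236,180 + £1,058,460 = £1,294,640
Base plus per-day: £109,650 + £1,294,640 = £1,404,290
The operator is not a repeat violator: no 100% increase.
Cap at £2,614,300: £1,404,290 is within the cap, no reduction.
Minimum £528,400: £1,404,290 meets the minimum, no increase.

£1,404,290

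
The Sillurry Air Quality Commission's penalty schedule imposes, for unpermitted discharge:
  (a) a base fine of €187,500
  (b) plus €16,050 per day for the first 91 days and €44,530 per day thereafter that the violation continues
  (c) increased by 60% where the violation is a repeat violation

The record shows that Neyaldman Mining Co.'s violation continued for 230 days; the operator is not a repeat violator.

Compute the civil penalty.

First 91 days: 91 × €16,050 = €1,460,550
Remaining days: (230 − 91) × €44,530 = €6,189,670
Per-day component: €1,460,550 + €6,189,670 = €7,650,220
Base plus per-day: €187,500 + €7,650,220 = €7,837,720
The operator is not a repeat violator: no 60% increase.

€7,837,720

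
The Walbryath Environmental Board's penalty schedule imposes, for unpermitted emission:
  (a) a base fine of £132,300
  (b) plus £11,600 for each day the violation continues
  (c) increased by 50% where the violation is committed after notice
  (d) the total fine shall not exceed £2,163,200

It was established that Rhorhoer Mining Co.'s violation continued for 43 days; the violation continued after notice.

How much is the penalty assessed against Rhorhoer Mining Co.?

Per-day component: 43 × £11,600 = £498,800
Base plus per-day: £132,300 + £498,800 = £631,100
Enhancement: 50% of £631,100 = £315,550
Enhanced fine: £631,100 + £315,550 = £946,650
Cap at £2,163,200: £946,650 is within the cap, no reduction.

£946,650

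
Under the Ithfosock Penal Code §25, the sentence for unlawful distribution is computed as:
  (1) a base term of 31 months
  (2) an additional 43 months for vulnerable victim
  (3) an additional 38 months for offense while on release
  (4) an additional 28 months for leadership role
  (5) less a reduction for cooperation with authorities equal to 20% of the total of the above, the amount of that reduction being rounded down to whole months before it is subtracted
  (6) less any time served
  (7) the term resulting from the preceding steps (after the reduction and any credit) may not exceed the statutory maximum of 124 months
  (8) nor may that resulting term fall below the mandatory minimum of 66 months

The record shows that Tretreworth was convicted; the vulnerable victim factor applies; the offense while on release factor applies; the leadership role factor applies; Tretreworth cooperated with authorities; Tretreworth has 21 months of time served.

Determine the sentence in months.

91 months

Vulnerable victim enhancement: +43 months
Offense while on release enhancement: +38 months
Leadership role enhancement: +28 months
Adjusted term: 31 months + 43 months + 38 months + 28 months = 140 months
Cooperation with authorities reduction: 20% of 140 months = 28 months (rounded down)
After reduction: 140 − 28 = 112 months
Less time served: 112 months − 21 months = 91 months
Cap at 124 months: 91 months is within the cap, no reduction.
Minimum 66 months: 91 months meets the minimum, no increase.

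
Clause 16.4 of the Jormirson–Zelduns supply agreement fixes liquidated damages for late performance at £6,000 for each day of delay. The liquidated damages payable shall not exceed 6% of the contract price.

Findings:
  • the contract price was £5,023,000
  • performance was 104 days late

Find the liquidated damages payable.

Per-day damages: 104 × £6,000 = £624,000
Cap: 6% of £5,023,000 = £301,380
Cap at £301,380: £624,000 exceeds the cap → £301,380

£301,380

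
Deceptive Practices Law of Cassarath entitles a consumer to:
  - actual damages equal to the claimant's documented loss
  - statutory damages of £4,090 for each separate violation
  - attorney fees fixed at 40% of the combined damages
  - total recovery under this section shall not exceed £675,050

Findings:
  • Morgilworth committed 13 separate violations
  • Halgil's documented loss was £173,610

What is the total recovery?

£317,492

Statutory damages: 13 × £4,090 = £53,170
Combined damages: £173,610 + £53,170 = £226,780
Attorney fees: 40% of £226,780 = £90,712
Total before cap: £226,780 + £90,712 = £317,492
Cap at £675,050: £317,492 is within the cap, no reduction.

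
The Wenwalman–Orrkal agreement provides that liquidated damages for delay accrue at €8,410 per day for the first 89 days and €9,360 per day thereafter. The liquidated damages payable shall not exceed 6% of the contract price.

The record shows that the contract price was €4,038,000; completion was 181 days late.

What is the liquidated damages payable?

€242,280

First 89 days: 89 × €8,410 = €748,490
Remaining days: (181 − 89) × €9,360 = €861,120
Accrued per-day damages: €748,490 + €861,120 = €1,609,610
Cap: 6% of €4,038,000 = €242,280
Cap at €242,280: €1,609,610 exceeds the cap → €242,280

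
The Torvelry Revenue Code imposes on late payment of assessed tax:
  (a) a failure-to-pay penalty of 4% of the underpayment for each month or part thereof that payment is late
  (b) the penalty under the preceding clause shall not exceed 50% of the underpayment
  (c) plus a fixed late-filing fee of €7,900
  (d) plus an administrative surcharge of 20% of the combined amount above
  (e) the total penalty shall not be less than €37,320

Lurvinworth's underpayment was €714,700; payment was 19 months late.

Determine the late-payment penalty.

Accrued rate: 4% × 19 = 76%, capped at 50% → 50%
Failure-to-pay penalty: 50% of €714,700 = €357,350
Penalty before surcharge: €357,350 + €7,900 = €365,250
Administrative surcharge: 20% of €365,250 = €73,050
Total penalty: €365,250 + €73,050 = €438,300
Minimum €37,320: €438,300 meets the minimum, no increase.

€438,300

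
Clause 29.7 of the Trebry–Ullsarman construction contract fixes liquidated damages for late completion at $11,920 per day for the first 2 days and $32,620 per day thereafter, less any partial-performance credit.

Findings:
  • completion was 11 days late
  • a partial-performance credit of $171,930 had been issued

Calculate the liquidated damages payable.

$145,490

First 2 days: 2 × $11,920 = $23,840
Remaining days: (11 − 2) × $32,620 = $293,580
Accrued per-day damages: $23,840 + $293,580 = $317,420
Less partial-performance credit: $317,420 − $171,930 = $145,490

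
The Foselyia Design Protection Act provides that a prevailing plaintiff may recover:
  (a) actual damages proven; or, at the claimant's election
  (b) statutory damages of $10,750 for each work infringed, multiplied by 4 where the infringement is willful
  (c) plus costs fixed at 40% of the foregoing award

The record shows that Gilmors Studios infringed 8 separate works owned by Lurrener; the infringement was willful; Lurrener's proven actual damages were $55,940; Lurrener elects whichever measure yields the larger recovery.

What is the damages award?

$481,600

Statutory damages: 8 × $10,750 = $86,000
Multiplied by 4: 4 × $86,000 = $344,000
Greater of actual damages ($55,940) or enhanced statutory damages ($344,000): $344,000
Costs: 40% of $344,000 = $137,600
Award plus costs: $344,000 + $137,600 = $481,600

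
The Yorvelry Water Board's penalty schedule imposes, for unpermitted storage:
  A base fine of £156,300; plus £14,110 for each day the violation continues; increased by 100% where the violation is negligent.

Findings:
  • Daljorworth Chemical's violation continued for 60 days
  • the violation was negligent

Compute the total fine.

Per-day component: 60 × £14,110 = £846,600
Base plus per-day: £156,300 + £846,600 = £1,002,900
Enhancement: 100% of £1,002,900 = £1,002,900
Enhanced fine: £1,002,900 + £1,002,900 = £2,005,800

£2,005,800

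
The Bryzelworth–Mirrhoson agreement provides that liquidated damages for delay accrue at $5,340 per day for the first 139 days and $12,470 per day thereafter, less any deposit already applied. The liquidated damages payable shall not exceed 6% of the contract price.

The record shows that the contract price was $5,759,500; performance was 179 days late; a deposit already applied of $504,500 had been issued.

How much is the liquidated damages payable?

First 139 days: 139 × $5,340 = $742,260
Remaining days: (179 − 139) × $12,470 = $498,800
Accrued per-day damages: $742,260 + $498,800 = $1,241,060
Less deposit already applied: $1,241,060 − $504,500 = $736,560
Cap: 6% of $5,759,500 = $345,570
Cap at $345,570: $736,560 exceeds the cap → $345,570

$345,570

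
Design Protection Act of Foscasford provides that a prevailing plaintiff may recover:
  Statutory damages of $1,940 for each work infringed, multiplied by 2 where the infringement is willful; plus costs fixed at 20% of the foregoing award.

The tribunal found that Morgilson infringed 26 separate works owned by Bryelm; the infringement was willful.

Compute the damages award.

Statutory damages: 26 × $1,940 = $50,440
Doubled: 2 × $50,440 = $100,880
Costs: 20% of $100,880 = $20,176
Award plus costs: $100,880 + $20,176 = $121,056

$121,056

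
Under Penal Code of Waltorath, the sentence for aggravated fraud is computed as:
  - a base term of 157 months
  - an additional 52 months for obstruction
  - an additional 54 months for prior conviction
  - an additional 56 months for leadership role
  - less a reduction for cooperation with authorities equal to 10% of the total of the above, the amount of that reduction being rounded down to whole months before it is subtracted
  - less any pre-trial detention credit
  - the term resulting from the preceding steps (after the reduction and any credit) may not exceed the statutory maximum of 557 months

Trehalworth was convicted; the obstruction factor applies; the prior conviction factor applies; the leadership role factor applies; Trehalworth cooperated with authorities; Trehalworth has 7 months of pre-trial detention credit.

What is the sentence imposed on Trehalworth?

281 months

Obstruction enhancement: +52 months
Prior conviction enhancement: +54 months
Leadership role enhancement: +56 months
Adjusted term: 157 months + 52 months + 54 months + 56 months = 319 months
Cooperation with authorities reduction: 10% of 319 months = 31 months (rounded down)
After reduction: 319 − 31 = 288 months
Less pre-trial detention credit: 288 months − 7 months = 281 months
Cap at 557 months: 281 months is within the cap, no reduction.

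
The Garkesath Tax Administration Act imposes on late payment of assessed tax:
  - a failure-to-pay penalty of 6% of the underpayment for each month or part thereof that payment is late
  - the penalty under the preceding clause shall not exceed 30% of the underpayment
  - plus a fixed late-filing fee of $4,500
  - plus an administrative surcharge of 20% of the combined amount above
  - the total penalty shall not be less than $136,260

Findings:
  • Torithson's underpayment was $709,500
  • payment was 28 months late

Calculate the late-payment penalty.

$260,820

Accrued rate: 6% × 28 = 168%, capped at 30% → 30%
Failure-to-pay penalty: 30% of $709,500 = $212,850
Penalty before surcharge: $212,850 + $4,500 = $217,350
Administrative surcharge: 20% of $217,350 = $43,470
Total penalty: $217,350 + $43,470 = $260,820
Minimum $136,260: $260,820 meets the minimum, no increase.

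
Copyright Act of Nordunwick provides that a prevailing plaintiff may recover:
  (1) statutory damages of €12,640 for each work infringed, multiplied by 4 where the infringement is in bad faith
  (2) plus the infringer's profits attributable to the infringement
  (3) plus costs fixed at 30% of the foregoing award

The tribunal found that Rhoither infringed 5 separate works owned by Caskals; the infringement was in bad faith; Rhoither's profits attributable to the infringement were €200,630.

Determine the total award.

Award: €589,459

Statutory damages: 5 × €12,640 = €63,200
Multiplied by 4: 4 × €63,200 = €252,800
Combined award: €252,800 + €200,630 = €453,430
Costs: 30% of €453,430 = €136,029
Award plus costs: €453,430 + €136,029 = €589,459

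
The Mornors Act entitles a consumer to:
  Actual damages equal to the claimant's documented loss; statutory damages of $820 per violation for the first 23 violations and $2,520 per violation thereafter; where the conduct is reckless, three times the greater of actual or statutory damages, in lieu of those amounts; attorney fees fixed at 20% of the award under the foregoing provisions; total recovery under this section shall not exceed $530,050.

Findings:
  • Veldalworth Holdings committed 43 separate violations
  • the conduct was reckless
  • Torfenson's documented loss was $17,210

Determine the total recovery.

First 23 violations: 23 × $820 = $18,860
Remaining violations: (43 − 23) × $2,520 = $50,400
Statutory damages: $18,860 + $50,400 = $69,260
Greater of actual damages ($17,210) or statutory damages ($69,260): $69,260
Trebled: 3 × $69,260 = $207,780
Attorney fees: 20% of $207,780 = $41,556
Total before cap: $207,780 + $41,556 = $249,336
Cap at $530,050: $249,336 is within the cap, no reduction.

$249,336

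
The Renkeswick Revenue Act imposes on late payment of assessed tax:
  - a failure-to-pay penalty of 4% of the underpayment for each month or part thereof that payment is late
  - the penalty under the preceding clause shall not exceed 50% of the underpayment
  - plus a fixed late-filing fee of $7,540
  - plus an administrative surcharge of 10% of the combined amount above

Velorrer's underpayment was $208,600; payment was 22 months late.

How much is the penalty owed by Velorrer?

Accrued rate: 4% × 22 = 88%, capped at 50% → 50%
Failure-to-pay penalty: 50% of $208,600 = $104,300
Penalty before surcharge: $104,300 + $7,540 = $111,840
Administrative surcharge: 10% of $111,840 = $11,184
Total penalty: $111,840 + $11,184 = $123,024

$123,024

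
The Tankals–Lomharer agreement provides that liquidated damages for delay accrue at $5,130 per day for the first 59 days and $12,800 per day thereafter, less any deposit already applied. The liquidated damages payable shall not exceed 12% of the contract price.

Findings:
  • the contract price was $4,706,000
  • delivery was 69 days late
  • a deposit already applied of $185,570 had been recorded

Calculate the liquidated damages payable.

$245,100

First 59 days: 59 × $5,130 = $302,670
Remaining days: (69 − 59) × $12,800 = $128,000
Accrued per-day damages: $302,670 + $128,000 = $430,670
Less deposit already applied: $430,670 − $185,570 = $245,100
Cap: 12% of $4,706,000 = $564,720
Cap at $564,720: $245,100 is within the cap, no reduction.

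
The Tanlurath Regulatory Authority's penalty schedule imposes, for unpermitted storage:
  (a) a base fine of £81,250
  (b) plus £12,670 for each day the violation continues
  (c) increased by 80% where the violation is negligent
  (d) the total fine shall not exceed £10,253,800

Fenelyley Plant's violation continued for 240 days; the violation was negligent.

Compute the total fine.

£5,619,690

Per-day component: 240 × £12,670 = £3,040,800
Base plus per-day: £81,250 + £3,040,800 = £3,122,050
Enhancement: 80% of £3,122,050 = £2,497,640
Enhanced fine: £3,122,050 + £2,497,640 = £5,619,690
Cap at £10,253,800: £5,619,690 is within the cap, no reduction.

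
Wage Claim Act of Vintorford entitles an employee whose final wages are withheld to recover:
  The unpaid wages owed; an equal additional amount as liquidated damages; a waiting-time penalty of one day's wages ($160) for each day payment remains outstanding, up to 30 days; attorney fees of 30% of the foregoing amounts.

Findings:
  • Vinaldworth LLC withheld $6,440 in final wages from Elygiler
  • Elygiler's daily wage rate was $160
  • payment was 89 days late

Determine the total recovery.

Liquidated damages (equal amount): $6,440
Penalty days: min(89, 30) = 30
Waiting-time penalty: 30 × $160 = $4,800
Subtotal: $6,440 + $6,440 + $4,800 = $17,680
Attorney fees: 30% of $17,680 = $5,304
Total award: $17,680 + $5,304 = $22,984

Total award: $22,984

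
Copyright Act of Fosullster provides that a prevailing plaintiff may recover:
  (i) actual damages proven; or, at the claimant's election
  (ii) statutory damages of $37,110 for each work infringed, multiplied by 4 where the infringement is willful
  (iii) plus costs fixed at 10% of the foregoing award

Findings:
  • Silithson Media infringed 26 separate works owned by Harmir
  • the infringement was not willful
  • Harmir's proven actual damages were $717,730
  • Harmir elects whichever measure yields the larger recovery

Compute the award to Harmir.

Statutory damages: 26 × $37,110 = $964,860
Infringement not willful: no ×4 enhancement.
Greater of actual damages ($717,730) or statutory damages ($964,860): $964,860
Costs: 10% of $964,860 = $96,486
Award plus costs: $964,860 + $96,486 = $1,061,346

Award: $1,061,346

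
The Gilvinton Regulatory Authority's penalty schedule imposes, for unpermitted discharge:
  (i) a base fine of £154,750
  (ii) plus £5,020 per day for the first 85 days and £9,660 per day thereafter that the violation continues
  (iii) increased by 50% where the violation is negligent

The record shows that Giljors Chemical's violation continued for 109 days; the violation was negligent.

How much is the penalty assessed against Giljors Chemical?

First 85 days: 85 × £5,020 = £426,700
Remaining days: (109 − 85) × £9,660 = £231,840
Per-day component: £426,700 + £231,840 = £658,540
Base plus per-day: £154,750 + £658,540 = £813,290
Enhancement: 50% of £813,290 = £406,645
Enhanced fine: £813,290 + £406,645 = £1,219,935

£1,219,935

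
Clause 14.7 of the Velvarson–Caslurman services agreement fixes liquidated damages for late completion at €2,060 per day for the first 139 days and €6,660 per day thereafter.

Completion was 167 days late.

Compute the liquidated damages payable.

First 139 days: 139 × €2,060 = €286,340
Remaining days: (167 − 139) × €6,660 = €186,480
Accrued per-day damages: €286,340 + €186,480 = €472,820

Liquidated damages: €472,820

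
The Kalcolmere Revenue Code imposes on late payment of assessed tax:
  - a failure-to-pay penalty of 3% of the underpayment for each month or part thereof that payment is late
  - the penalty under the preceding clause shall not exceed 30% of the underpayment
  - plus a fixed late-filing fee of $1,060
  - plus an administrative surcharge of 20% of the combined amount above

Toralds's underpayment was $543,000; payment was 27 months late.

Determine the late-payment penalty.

Accrued rate: 3% × 27 = 81%, capped at 30% → 30%
Failure-to-pay penalty: 30% of $543,000 = $162,900
Penalty before surcharge: $162,900 + $1,060 = $163,960
Administrative surcharge: 20% of $163,960 = $32,792
Total penalty: $163,960 + $32,792 = $196,752

$196,752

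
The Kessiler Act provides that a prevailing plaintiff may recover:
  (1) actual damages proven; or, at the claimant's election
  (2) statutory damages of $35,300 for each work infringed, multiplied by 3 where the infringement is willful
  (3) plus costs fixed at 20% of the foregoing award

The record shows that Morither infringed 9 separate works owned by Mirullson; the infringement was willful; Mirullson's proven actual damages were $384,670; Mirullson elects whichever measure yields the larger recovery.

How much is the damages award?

Statutory damages: 9 × $35,300 = $317,700
Trebled: 3 × $317,700 = $953,100
Greater of actual damages ($384,670) or enhanced statutory damages ($953,100): $953,100
Costs: 20% of $953,100 = $190,620
Award plus costs: $953,100 + $190,620 = $1,143,720

$1,143,720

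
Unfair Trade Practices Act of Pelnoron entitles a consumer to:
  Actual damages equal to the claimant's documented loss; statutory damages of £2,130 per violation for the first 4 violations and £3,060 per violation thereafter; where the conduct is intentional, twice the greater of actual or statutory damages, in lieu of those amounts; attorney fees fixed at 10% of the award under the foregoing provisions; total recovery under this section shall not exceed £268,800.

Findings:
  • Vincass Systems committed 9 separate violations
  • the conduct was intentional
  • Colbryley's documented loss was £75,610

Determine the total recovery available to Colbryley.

First 4 violations: 4 × £2,130 = £8,520
Remaining violations: (9 − 4) × £3,060 = £15,300
Statutory damages: £8,520 + £15,300 = £23,820
Greater of actual damages (£75,610) or statutory damages (£23,820): £75,610
Doubled: 2 × £75,610 = £151,220
Attorney fees: 10% of £151,220 = £15,122
Total before cap: £151,220 + £15,122 = £166,342
Cap at £268,800: £166,342 is within the cap, no reduction.

£166,342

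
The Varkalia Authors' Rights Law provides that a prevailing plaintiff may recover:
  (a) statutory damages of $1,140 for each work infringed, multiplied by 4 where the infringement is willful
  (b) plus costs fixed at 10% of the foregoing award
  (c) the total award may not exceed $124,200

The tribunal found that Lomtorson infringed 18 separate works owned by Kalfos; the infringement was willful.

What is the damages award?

$90,288

Statutory damages: 18 × $1,140 = $20,520
Multiplied by 4: 4 × $20,520 = $82,080
Costs: 10% of $82,080 = $8,208
Award plus costs: $82,080 + $8,208 = $90,288
Cap at $124,200: $90,288 is within the cap, no reduction.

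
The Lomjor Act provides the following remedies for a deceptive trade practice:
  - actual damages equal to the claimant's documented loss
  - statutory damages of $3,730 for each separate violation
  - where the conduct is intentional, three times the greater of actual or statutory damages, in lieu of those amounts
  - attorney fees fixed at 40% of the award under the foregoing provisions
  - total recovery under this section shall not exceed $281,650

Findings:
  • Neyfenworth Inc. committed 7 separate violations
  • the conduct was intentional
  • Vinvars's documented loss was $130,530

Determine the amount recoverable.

Statutory damages: 7 × $3,730 = $26,110
Greater of actual damages ($130,530) or statutory damages ($26,110): $130,530
Trebled: 3 × $130,530 = $391,590
Attorney fees: 40% of $391,590 = $156,636
Total before cap: $391,590 + $156,636 = $548,226
Cap at $281,650: $548,226 exceeds the cap → $281,650

$281,650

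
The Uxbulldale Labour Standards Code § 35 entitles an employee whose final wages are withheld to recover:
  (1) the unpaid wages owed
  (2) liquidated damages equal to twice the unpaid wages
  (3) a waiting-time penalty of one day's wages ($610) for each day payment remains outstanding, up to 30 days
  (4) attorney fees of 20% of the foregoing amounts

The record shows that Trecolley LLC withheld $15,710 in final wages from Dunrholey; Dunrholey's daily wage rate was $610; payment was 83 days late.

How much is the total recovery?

Doubled: 2 × $15,710 = $31,420
Penalty days: min(83, 30) = 30
Waiting-time penalty: 30 × $610 = $18,300
Subtotal: $15,710 + $31,420 + $18,300 = $65,430
Attorney fees: 20% of $65,430 = $13,086
Total award: $65,430 + $13,086 = $78,516

$78,516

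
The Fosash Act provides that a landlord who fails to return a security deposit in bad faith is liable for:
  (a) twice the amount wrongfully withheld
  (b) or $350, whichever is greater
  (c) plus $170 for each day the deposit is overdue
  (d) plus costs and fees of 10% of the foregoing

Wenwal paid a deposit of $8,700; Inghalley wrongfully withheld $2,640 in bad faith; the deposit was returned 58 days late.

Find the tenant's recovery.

$16,654

Doubled: 2 × $2,640 = $5,280
Minimum $350: $5,280 meets the minimum, no increase.
Late-return penalty: 58 × $170 = $9,860
Damages plus late penalty: $5,280 + $9,860 = $15,140
Costs and fees: 10% of $15,140 = $1,514
Total recovery: $15,140 + $1,514 = $16,654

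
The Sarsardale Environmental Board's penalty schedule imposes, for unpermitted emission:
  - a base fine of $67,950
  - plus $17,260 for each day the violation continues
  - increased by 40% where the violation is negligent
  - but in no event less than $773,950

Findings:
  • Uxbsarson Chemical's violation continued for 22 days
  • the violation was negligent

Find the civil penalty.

Per-day component: 22 × $17,260 = $379,720
Base plus per-day: $67,950 + $379,720 = $447,670
Enhancement: 40% of $447,670 = $179,068
Enhanced fine: $447,670 + $179,068 = $626,738
Minimum $773,950: $626,738 is below the minimum → $773,950

Civil penalty: $773,950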